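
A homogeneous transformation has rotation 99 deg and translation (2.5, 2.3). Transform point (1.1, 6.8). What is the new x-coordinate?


x' = cos(theta)*px - sin(theta)*py + tx
= -0.1564*1.1 - 0.9877*6.8 + 2.5
= -4.3884


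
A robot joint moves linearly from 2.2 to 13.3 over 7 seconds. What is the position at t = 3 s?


s = t/T = 3/7 = 0.4286
p(t) = p0 + (pf-p0)*s
= 2.2 + (13.3 - 2.2) * 0.4286
= 6.9571


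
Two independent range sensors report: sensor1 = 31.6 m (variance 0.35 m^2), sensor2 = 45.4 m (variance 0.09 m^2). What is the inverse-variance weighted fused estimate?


w1 = (1/var1) / (1/var1 + 1/var2)
   = 2.8571 / (2.8571 + 11.1111) = 0.2045
w2 = 1 - w1 = 0.7955
fused = w1*s1 + w2*s2 = 6.4636 + 36.1136
= 42.5773 m


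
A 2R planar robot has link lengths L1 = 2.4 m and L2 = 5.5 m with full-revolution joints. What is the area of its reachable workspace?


r_max = L1 + L2 = 7.9 m
r_min = |L1 - L2| = 3.1 m
Area = pi*(r_max^2 - r_min^2)
= pi*(62.41 - 9.61)
= pi * 52.8
= 165.8761 m^2


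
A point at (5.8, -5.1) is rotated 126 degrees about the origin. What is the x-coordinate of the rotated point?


x' = x*cos(theta) - y*sin(theta)
cos(126 deg) = -0.5878, sin(126 deg) = 0.809
x' = 5.8 * -0.5878 - -5.1 * 0.809
= -3.4092 - -4.126
= 0.7168


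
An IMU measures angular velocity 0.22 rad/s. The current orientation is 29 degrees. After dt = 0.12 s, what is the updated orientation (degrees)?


delta_theta = w * dt = 0.22 * 0.12 = 0.0264 rad
= 1.5126 deg
theta_new = 29 + 1.5126 = 30.5126 deg


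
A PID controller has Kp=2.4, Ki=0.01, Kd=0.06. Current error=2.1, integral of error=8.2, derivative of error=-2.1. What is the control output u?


u = Kp*e + Ki*int(e) + Kd*de/dt
= 2.4*2.1 + 0.01*8.2 + 0.06*(-2.1)
= 5.04 + 0.082 + -0.126
= 4.996


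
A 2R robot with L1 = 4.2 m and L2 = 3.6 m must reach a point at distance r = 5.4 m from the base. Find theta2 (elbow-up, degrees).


cos(theta2) = (r^2 - L1^2 - L2^2) / (2*L1*L2)
cos(theta2) = (29.16 - 17.64 - 12.96) / 30.24
cos(theta2) = -0.047619
theta2 = 92.7294 degrees


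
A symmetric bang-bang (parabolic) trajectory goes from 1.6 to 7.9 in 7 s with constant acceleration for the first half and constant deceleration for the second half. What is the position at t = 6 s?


Symmetric rest-to-rest: each phase covers (pf-p0)/2 in time T/2. 0.5*a*(T/2)^2 = (pf-p0)/2 => a = 4*(pf-p0)/T^2
a = 4*(7.9-1.6)/7^2 = 0.5143
t = 6 is in the deceleration phase (t > T/2).
p = pf - 0.5*a*(T-t)^2 = 7.9 - 0.5*0.5143*1^2
= 7.6429


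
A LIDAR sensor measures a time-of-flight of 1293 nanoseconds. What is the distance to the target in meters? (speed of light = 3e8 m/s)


tof = 1293 ns = 1.293e-06 s
dist = c * tof / 2
= 3e8 * 1.293e-06 / 2
= 193.95 m


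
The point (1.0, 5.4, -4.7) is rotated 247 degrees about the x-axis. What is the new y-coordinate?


Rotation about x-axis: y' = y*cos(theta) - z*sin(theta)
= 5.4 * -0.3907 - -4.7 * -0.9205
= -6.4363


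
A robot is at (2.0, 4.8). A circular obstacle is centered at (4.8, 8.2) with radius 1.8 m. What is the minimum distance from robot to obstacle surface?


center_dist = sqrt((2.0-4.8)^2 + (4.8-8.2)^2)
= sqrt(7.84 + 11.56)
= 4.4045
min_dist = center_dist - radius = 4.4045 - 1.8 = 2.6045 m


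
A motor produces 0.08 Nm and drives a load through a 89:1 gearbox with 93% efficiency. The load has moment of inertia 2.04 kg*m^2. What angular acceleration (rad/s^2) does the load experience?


tau_out = tau_motor * N * eta
= 0.08 * 89 * 0.93 = 6.6216 Nm
alpha = tau_out / I = 6.6216 / 2.04
= 3.2459 rad/s^2


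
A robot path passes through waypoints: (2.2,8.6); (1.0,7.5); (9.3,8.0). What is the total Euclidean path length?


Segment lengths:
  seg1 = sqrt((-1.2)^2 + (-1.1)^2) = 1.6279
  seg2 = sqrt((8.3)^2 + (0.5)^2) = 8.315
Total = 9.9429


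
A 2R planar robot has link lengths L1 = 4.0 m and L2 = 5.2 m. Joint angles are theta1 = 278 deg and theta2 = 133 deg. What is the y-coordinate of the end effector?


Convert angles to radians: theta1 = 4.852, theta2 = 2.3213
y = L1*sin(theta1) + L2*sin(theta1+theta2)
y = -3.9611 + 4.0412
y = 0.0801


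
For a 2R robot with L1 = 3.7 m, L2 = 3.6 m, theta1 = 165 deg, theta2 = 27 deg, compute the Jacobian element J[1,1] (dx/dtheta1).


J[1,1] = -L1*sin(t1) - L2*sin(t1+t2)
= -3.7*sin(165) - 3.6*sin(192)
= -0.2091


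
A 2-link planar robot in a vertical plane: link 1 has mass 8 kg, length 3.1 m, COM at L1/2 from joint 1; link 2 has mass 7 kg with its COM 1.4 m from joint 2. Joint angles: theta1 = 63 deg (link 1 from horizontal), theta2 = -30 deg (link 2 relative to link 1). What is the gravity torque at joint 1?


Horizontal distance from joint 1 to link-1 COM:
  x_c1 = (L1/2)*cos(t1) = 1.55 * 0.454 = 0.7037 m
Horizontal distance from joint 1 to link-2 COM:
  x_c2 = L1*cos(t1) + Lc2*cos(t1+t2)
       = 3.1*0.454 + 1.4*0.8387 = 2.5815 m
tau1 = m1*g*x_c1 + m2*g*x_c2
     = 8*9.81*0.7037 + 7*9.81*2.5815
     = 55.2252 + 177.2722
     = 232.4975 Nm


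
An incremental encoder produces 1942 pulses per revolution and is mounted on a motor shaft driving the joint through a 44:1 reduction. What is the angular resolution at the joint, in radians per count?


counts per rev = 1942
effective counts at joint = 1942 * 44 = 85448
resolution = 2*pi / 85448
= 7.3532e-05 rad/count


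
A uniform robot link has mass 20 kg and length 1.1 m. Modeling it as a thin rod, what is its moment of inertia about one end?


I = (1/3) * m * L^2
= (1/3) * 20 * 1.1^2
= 0.333333 * 20 * 1.21
= 8.0667 kg*m^2


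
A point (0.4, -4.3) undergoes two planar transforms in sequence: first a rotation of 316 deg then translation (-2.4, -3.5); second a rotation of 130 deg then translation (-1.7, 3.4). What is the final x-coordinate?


After transform 1:
x1 = cos(316)*0.4 - sin(316)*-4.3 + -2.4 = -5.0993
y1 = sin(316)*0.4 + cos(316)*-4.3 + -3.5 = -6.871
After transform 2:
x2 = cos(130)*-5.0993 - sin(130)*-6.871 + -1.7
= 6.8413


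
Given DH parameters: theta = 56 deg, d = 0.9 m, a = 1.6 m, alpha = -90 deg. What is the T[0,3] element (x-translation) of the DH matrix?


T[0,3] = a * cos(theta)
= 1.6 * cos(56 deg)
= 1.6 * 0.5592
= 0.8947


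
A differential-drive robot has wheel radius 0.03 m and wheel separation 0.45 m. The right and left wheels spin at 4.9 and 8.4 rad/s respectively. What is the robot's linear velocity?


vR = r*wR = 0.03*4.9 = 0.147 m/s
vL = r*wL = 0.03*8.4 = 0.252 m/s
v = (vR+vL)/2 = 0.1995 m/s
omega = (vR-vL)/L = -0.2333 rad/s
linear velocity = 0.1995 m/s


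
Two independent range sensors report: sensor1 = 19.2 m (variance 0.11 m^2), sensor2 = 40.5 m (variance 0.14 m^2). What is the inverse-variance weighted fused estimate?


w1 = (1/var1) / (1/var1 + 1/var2)
   = 9.0909 / (9.0909 + 7.1429) = 0.56
w2 = 1 - w1 = 0.44
fused = w1*s1 + w2*s2 = 10.752 + 17.82
= 28.572 m


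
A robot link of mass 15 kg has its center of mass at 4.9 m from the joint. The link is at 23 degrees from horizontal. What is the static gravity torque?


tau = m*g*L*cos(angle)
= 15 * 9.81 * 4.9 * cos(23 deg)
= 15 * 9.81 * 4.9 * 0.9205
= 663.7162 Nm


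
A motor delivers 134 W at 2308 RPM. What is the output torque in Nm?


omega = 2308 * 2*pi/60 = 241.6932 rad/s
tau = P / omega = 134 / 241.6932
= 0.5544 Nm


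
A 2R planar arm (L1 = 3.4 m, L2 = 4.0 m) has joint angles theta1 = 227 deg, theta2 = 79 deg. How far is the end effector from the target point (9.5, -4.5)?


End effector via forward kinematics:
x = L1*cos(t1) + L2*cos(t1+t2) = 0.0323
y = L1*sin(t1) + L2*sin(t1+t2) = -5.7227
Distance to target:
d = sqrt((9.5 - 0.0323)^2 + (-4.5 - -5.7227)^2)
= sqrt(89.6365 + 1.4949)
= 9.5463 m


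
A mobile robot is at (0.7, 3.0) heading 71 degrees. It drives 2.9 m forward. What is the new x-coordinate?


x_new = x0 + d*cos(theta)
= 0.7 + 2.9*cos(71)
= 0.7 + 0.9441
= 1.6441


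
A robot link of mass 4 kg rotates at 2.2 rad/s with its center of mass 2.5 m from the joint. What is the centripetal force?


F = m * omega^2 * r
= 4 * 2.2^2 * 2.5
= 4 * 4.84 * 2.5
= 48.4 N


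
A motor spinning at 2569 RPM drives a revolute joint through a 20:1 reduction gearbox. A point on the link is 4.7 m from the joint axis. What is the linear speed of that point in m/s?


omega_motor = 2569 * 2*pi/60 = 269.0251 rad/s
omega_joint = omega_motor / 20 = 13.4513 rad/s
v = omega_joint * r = 13.4513 * 4.7
= 63.2209 m/s


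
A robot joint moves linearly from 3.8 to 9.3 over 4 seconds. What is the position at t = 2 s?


s = t/T = 2/4 = 0.5
p(t) = p0 + (pf-p0)*s
= 3.8 + (9.3 - 3.8) * 0.5
= 6.55


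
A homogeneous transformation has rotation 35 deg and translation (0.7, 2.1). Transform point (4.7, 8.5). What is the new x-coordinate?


x' = cos(theta)*px - sin(theta)*py + tx
= 0.8192*4.7 - 0.5736*8.5 + 0.7
= -0.3254


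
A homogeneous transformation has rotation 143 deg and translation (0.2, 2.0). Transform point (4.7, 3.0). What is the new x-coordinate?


x' = cos(theta)*px - sin(theta)*py + tx
= -0.7986*4.7 - 0.6018*3.0 + 0.2
= -5.359


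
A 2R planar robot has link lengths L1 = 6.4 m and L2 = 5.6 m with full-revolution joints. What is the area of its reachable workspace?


r_max = L1 + L2 = 12.0 m
r_min = |L1 - L2| = 0.8 m
Area = pi*(r_max^2 - r_min^2)
= pi*(144.0 - 0.64)
= pi * 143.36
= 450.3787 m^2


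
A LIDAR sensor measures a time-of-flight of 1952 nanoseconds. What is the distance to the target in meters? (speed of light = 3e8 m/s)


tof = 1952 ns = 1.952e-06 s
dist = c * tof / 2
= 3e8 * 1.952e-06 / 2
= 292.8 m


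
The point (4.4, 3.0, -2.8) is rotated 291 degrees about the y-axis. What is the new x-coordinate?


Rotation about y-axis: x' = x*cos(theta) + z*sin(theta)
= 4.4 * 0.3584 + -2.8 * -0.9336
= 4.1908


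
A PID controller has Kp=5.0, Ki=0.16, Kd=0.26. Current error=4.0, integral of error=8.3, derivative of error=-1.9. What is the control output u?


u = Kp*e + Ki*int(e) + Kd*de/dt
= 5.0*4.0 + 0.16*8.3 + 0.26*(-1.9)
= 20.0 + 1.328 + -0.494
= 20.834


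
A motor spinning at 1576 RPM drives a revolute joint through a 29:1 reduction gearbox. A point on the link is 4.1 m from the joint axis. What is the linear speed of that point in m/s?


omega_motor = 1576 * 2*pi/60 = 165.0383 rad/s
omega_joint = omega_motor / 29 = 5.691 rad/s
v = omega_joint * r = 5.691 * 4.1
= 23.333 m/s


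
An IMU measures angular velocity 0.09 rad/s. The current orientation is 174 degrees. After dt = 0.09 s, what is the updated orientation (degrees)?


delta_theta = w * dt = 0.09 * 0.09 = 0.0081 rad
= 0.4641 deg
theta_new = 174 + 0.4641 = 174.4641 deg


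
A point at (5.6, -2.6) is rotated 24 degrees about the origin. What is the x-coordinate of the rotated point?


x' = x*cos(theta) - y*sin(theta)
cos(24 deg) = 0.9135, sin(24 deg) = 0.4067
x' = 5.6 * 0.9135 - -2.6 * 0.4067
= 5.1159 - -1.0575
= 6.1734


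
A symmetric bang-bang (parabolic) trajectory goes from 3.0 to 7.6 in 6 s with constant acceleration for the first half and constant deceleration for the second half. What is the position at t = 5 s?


Symmetric rest-to-rest: each phase covers (pf-p0)/2 in time T/2. 0.5*a*(T/2)^2 = (pf-p0)/2 => a = 4*(pf-p0)/T^2
a = 4*(7.6-3.0)/6^2 = 0.5111
t = 5 is in the deceleration phase (t > T/2).
p = pf - 0.5*a*(T-t)^2 = 7.6 - 0.5*0.5111*1^2
= 7.3444


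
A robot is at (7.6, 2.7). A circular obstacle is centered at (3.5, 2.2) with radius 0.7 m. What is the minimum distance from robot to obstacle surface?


center_dist = sqrt((7.6-3.5)^2 + (2.7-2.2)^2)
= sqrt(16.81 + 0.25)
= 4.1304
min_dist = center_dist - radius = 4.1304 - 0.7 = 3.4304 m


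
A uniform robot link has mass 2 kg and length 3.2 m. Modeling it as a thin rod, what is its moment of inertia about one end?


I = (1/3) * m * L^2
= (1/3) * 2 * 3.2^2
= 0.333333 * 2 * 10.24
= 6.8267 kg*m^2


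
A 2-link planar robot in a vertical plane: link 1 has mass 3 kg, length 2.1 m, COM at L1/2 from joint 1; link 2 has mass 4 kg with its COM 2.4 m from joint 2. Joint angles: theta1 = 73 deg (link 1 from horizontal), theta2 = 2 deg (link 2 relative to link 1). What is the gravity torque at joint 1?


Horizontal distance from joint 1 to link-1 COM:
  x_c1 = (L1/2)*cos(t1) = 1.05 * 0.2924 = 0.307 m
Horizontal distance from joint 1 to link-2 COM:
  x_c2 = L1*cos(t1) + Lc2*cos(t1+t2)
       = 2.1*0.2924 + 2.4*0.2588 = 1.2351 m
tau1 = m1*g*x_c1 + m2*g*x_c2
     = 3*9.81*0.307 + 4*9.81*1.2351
     = 9.0347 + 48.4671
     = 57.5019 Nm


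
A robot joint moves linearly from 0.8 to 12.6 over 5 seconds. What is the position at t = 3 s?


s = t/T = 3/5 = 0.6
p(t) = p0 + (pf-p0)*s
= 0.8 + (12.6 - 0.8) * 0.6
= 7.88


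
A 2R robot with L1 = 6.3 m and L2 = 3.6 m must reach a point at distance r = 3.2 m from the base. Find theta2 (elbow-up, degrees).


cos(theta2) = (r^2 - L1^2 - L2^2) / (2*L1*L2)
cos(theta2) = (10.24 - 39.69 - 12.96) / 45.36
cos(theta2) = -0.934965
theta2 = 159.2224 degrees


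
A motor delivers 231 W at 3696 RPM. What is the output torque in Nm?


omega = 3696 * 2*pi/60 = 387.0442 rad/s
tau = P / omega = 231 / 387.0442
= 0.5968 Nm


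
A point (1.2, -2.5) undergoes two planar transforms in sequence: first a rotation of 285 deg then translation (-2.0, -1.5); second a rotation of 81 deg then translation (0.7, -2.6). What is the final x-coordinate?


After transform 1:
x1 = cos(285)*1.2 - sin(285)*-2.5 + -2.0 = -4.1042
y1 = sin(285)*1.2 + cos(285)*-2.5 + -1.5 = -3.3062
After transform 2:
x2 = cos(81)*-4.1042 - sin(81)*-3.3062 + 0.7
= 3.3234


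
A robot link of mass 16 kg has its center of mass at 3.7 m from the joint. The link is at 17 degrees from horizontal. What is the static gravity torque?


tau = m*g*L*cos(angle)
= 16 * 9.81 * 3.7 * cos(17 deg)
= 16 * 9.81 * 3.7 * 0.9563
= 555.3759 Nm


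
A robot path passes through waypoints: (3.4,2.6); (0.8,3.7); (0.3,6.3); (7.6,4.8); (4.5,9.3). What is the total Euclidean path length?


Segment lengths:
  seg1 = sqrt((-2.6)^2 + (1.1)^2) = 2.8231
  seg2 = sqrt((-0.5)^2 + (2.6)^2) = 2.6476
  seg3 = sqrt((7.3)^2 + (-1.5)^2) = 7.4525
  seg4 = sqrt((-3.1)^2 + (4.5)^2) = 5.4644
Total = 18.3877


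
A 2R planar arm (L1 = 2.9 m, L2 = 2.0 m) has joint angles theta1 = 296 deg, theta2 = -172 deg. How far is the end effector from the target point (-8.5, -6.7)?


End effector via forward kinematics:
x = L1*cos(t1) + L2*cos(t1+t2) = 0.1529
y = L1*sin(t1) + L2*sin(t1+t2) = -0.9484
Distance to target:
d = sqrt((-8.5 - 0.1529)^2 + (-6.7 - -0.9484)^2)
= sqrt(74.8725 + 33.0806)
= 10.39 m


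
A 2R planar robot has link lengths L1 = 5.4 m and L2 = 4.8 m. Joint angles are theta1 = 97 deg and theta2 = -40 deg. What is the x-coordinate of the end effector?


Convert angles to radians: theta1 = 1.693, theta2 = -0.6981
x = L1*cos(theta1) + L2*cos(theta1+theta2)
x = -0.6581 + 2.6143
x = 1.9562


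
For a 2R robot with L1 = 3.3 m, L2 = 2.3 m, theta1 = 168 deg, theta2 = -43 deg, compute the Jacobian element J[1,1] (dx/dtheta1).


J[1,1] = -L1*sin(t1) - L2*sin(t1+t2)
= -3.3*sin(168) - 2.3*sin(125)
= -2.5702


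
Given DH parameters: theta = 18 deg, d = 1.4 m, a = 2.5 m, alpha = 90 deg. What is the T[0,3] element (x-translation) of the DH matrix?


T[0,3] = a * cos(theta)
= 2.5 * cos(18 deg)
= 2.5 * 0.9511
= 2.3776


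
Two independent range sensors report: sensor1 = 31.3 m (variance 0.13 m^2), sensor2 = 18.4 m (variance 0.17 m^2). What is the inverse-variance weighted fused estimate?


w1 = (1/var1) / (1/var1 + 1/var2)
   = 7.6923 / (7.6923 + 5.8824) = 0.5667
w2 = 1 - w1 = 0.4333
fused = w1*s1 + w2*s2 = 17.7367 + 7.9733
= 25.71 m


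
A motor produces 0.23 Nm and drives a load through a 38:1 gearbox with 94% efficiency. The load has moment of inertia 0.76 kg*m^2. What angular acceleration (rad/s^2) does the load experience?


tau_out = tau_motor * N * eta
= 0.23 * 38 * 0.94 = 8.2156 Nm
alpha = tau_out / I = 8.2156 / 0.76
= 10.81 rad/s^2


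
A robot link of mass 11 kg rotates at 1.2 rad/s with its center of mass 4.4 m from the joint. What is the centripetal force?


F = m * omega^2 * r
= 11 * 1.2^2 * 4.4
= 11 * 1.44 * 4.4
= 69.696 N


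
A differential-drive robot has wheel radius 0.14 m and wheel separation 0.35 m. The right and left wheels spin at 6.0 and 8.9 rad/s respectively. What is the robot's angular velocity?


vR = r*wR = 0.14*6.0 = 0.84 m/s
vL = r*wL = 0.14*8.9 = 1.246 m/s
v = (vR+vL)/2 = 1.043 m/s
omega = (vR-vL)/L = -1.16 rad/s
angular velocity = -1.16 rad/s


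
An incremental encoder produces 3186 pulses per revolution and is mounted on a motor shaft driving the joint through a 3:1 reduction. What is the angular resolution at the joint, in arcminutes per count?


counts per rev = 3186
effective counts at joint = 3186 * 3 = 9558
resolution = 360*60 / 9558
= 2.2599 arcmin/count


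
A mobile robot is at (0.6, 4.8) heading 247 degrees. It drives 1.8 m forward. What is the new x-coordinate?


x_new = x0 + d*cos(theta)
= 0.6 + 1.8*cos(247)
= 0.6 + -0.7033
= -0.1033


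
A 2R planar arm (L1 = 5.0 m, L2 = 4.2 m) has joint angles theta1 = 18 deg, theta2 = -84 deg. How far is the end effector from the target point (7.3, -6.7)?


End effector via forward kinematics:
x = L1*cos(t1) + L2*cos(t1+t2) = 6.4636
y = L1*sin(t1) + L2*sin(t1+t2) = -2.2918
Distance to target:
d = sqrt((7.3 - 6.4636)^2 + (-6.7 - -2.2918)^2)
= sqrt(0.6996 + 19.4322)
= 4.4868 m


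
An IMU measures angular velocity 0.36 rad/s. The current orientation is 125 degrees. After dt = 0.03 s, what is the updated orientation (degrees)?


delta_theta = w * dt = 0.36 * 0.03 = 0.0108 rad
= 0.6188 deg
theta_new = 125 + 0.6188 = 125.6188 deg


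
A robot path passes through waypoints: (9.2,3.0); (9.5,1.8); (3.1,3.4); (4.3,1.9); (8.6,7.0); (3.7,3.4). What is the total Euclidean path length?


Segment lengths:
  seg1 = sqrt((0.3)^2 + (-1.2)^2) = 1.2369
  seg2 = sqrt((-6.4)^2 + (1.6)^2) = 6.597
  seg3 = sqrt((1.2)^2 + (-1.5)^2) = 1.9209
  seg4 = sqrt((4.3)^2 + (5.1)^2) = 6.6708
  seg5 = sqrt((-4.9)^2 + (-3.6)^2) = 6.0803
Total = 22.506


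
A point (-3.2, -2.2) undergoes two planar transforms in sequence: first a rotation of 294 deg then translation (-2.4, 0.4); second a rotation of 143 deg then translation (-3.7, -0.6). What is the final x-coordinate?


After transform 1:
x1 = cos(294)*-3.2 - sin(294)*-2.2 + -2.4 = -5.7114
y1 = sin(294)*-3.2 + cos(294)*-2.2 + 0.4 = 2.4285
After transform 2:
x2 = cos(143)*-5.7114 - sin(143)*2.4285 + -3.7
= -0.6002


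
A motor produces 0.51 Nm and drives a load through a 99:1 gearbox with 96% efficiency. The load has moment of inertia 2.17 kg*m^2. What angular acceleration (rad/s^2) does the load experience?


tau_out = tau_motor * N * eta
= 0.51 * 99 * 0.96 = 48.4704 Nm
alpha = tau_out / I = 48.4704 / 2.17
= 22.3366 rad/s^2


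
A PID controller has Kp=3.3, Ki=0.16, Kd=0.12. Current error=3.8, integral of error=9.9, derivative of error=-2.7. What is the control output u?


u = Kp*e + Ki*int(e) + Kd*de/dt
= 3.3*3.8 + 0.16*9.9 + 0.12*(-2.7)
= 12.54 + 1.584 + -0.324
= 13.8


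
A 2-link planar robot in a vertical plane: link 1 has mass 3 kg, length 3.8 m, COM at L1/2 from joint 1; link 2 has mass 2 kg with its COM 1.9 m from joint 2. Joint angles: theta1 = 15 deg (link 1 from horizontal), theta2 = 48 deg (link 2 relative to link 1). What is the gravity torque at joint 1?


Horizontal distance from joint 1 to link-1 COM:
  x_c1 = (L1/2)*cos(t1) = 1.9 * 0.9659 = 1.8353 m
Horizontal distance from joint 1 to link-2 COM:
  x_c2 = L1*cos(t1) + Lc2*cos(t1+t2)
       = 3.8*0.9659 + 1.9*0.454 = 4.5331 m
tau1 = m1*g*x_c1 + m2*g*x_c2
     = 3*9.81*1.8353 + 2*9.81*4.5331
     = 54.0117 + 88.9394
     = 142.9511 Nm


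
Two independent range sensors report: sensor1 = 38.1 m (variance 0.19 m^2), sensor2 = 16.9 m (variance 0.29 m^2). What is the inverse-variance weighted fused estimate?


w1 = (1/var1) / (1/var1 + 1/var2)
   = 5.2632 / (5.2632 + 3.4483) = 0.6042
w2 = 1 - w1 = 0.3958
fused = w1*s1 + w2*s2 = 23.0188 + 6.6896
= 29.7083 m


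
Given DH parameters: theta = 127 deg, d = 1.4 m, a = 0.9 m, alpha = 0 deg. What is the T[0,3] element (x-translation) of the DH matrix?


T[0,3] = a * cos(theta)
= 0.9 * cos(127 deg)
= 0.9 * -0.6018
= -0.5416


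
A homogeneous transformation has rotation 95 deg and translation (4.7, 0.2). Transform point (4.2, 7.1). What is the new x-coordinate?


x' = cos(theta)*px - sin(theta)*py + tx
= -0.0872*4.2 - 0.9962*7.1 + 4.7
= -2.739


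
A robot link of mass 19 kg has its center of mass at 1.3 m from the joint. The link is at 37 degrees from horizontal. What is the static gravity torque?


tau = m*g*L*cos(angle)
= 19 * 9.81 * 1.3 * cos(37 deg)
= 19 * 9.81 * 1.3 * 0.7986
= 193.515 Nm


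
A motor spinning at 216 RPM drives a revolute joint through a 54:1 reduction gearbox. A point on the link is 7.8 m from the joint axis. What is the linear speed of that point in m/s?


omega_motor = 216 * 2*pi/60 = 22.6195 rad/s
omega_joint = omega_motor / 54 = 0.4189 rad/s
v = omega_joint * r = 0.4189 * 7.8
= 3.2673 m/s


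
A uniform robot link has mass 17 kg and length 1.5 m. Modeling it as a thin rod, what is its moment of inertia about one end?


I = (1/3) * m * L^2
= (1/3) * 17 * 1.5^2
= 0.333333 * 17 * 2.25
= 12.75 kg*m^2


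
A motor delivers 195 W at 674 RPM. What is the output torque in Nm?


omega = 674 * 2*pi/60 = 70.5811 rad/s
tau = P / omega = 195 / 70.5811
= 2.7628 Nm


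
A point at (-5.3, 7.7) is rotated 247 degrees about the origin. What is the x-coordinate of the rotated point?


x' = x*cos(theta) - y*sin(theta)
cos(247 deg) = -0.3907, sin(247 deg) = -0.9205
x' = -5.3 * -0.3907 - 7.7 * -0.9205
= 2.0709 - -7.0879
= 9.1588


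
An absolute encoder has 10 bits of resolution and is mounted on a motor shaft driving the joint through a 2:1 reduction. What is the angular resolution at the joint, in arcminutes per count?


counts = 2^10 = 1024
effective counts at joint = 1024 * 2 = 2048
resolution = 360*60 / 2048
= 10.5469 arcmin/count


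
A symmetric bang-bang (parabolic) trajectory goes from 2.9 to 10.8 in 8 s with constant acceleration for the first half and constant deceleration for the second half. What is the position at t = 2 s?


Symmetric rest-to-rest: each phase covers (pf-p0)/2 in time T/2. 0.5*a*(T/2)^2 = (pf-p0)/2 => a = 4*(pf-p0)/T^2
a = 4*(10.8-2.9)/8^2 = 0.4938
t = 2 is in the acceleration phase (t <= T/2).
p = p0 + 0.5*a*t^2 = 2.9 + 0.5*0.4938*2^2
= 3.8875


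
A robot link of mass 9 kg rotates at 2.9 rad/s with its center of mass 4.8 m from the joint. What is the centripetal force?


F = m * omega^2 * r
= 9 * 2.9^2 * 4.8
= 9 * 8.41 * 4.8
= 363.312 N


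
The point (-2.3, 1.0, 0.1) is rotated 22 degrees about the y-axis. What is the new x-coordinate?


Rotation about y-axis: x' = x*cos(theta) + z*sin(theta)
= -2.3 * 0.9272 + 0.1 * 0.3746
= -2.0951


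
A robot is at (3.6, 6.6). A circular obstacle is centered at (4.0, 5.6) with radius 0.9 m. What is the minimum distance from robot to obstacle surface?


center_dist = sqrt((3.6-4.0)^2 + (6.6-5.6)^2)
= sqrt(0.16 + 1.0)
= 1.077
min_dist = center_dist - radius = 1.077 - 0.9 = 0.177 m


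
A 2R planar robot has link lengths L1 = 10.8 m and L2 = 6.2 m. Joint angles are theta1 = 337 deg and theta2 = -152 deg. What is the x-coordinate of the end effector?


Convert angles to radians: theta1 = 5.8818, theta2 = -2.6529
x = L1*cos(theta1) + L2*cos(theta1+theta2)
x = 9.9415 + -6.1764
x = 3.765


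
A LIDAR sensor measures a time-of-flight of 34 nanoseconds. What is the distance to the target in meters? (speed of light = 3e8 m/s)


tof = 34 ns = 3.4e-08 s
dist = c * tof / 2
= 3e8 * 3.4e-08 / 2
= 5.1 m


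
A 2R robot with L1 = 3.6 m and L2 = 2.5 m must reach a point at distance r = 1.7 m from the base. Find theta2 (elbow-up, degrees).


cos(theta2) = (r^2 - L1^2 - L2^2) / (2*L1*L2)
cos(theta2) = (2.89 - 12.96 - 6.25) / 18.0
cos(theta2) = -0.906667
theta2 = 155.0487 degrees


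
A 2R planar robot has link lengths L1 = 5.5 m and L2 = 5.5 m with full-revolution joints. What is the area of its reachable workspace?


r_max = L1 + L2 = 11.0 m
r_min = |L1 - L2| = 0.0 m
Area = pi*(r_max^2 - r_min^2)
= pi*(121.0 - 0.0)
= pi * 121.0
= 380.1327 m^2


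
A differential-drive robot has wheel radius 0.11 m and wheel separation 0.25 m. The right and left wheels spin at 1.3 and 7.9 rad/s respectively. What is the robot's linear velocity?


vR = r*wR = 0.11*1.3 = 0.143 m/s
vL = r*wL = 0.11*7.9 = 0.869 m/s
v = (vR+vL)/2 = 0.506 m/s
omega = (vR-vL)/L = -2.904 rad/s
linear velocity = 0.506 m/s


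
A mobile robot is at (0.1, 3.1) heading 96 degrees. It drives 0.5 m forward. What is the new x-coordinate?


x_new = x0 + d*cos(theta)
= 0.1 + 0.5*cos(96)
= 0.1 + -0.0523
= 0.0477


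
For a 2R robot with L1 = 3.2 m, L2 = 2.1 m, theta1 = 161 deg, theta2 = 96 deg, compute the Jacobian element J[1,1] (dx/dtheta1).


J[1,1] = -L1*sin(t1) - L2*sin(t1+t2)
= -3.2*sin(161) - 2.1*sin(257)
= 1.0044


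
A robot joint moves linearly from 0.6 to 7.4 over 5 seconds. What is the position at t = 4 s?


s = t/T = 4/5 = 0.8
p(t) = p0 + (pf-p0)*s
= 0.6 + (7.4 - 0.6) * 0.8
= 6.04


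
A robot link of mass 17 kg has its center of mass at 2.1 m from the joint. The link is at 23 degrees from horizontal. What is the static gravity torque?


tau = m*g*L*cos(angle)
= 17 * 9.81 * 2.1 * cos(23 deg)
= 17 * 9.81 * 2.1 * 0.9205
= 322.3764 Nm


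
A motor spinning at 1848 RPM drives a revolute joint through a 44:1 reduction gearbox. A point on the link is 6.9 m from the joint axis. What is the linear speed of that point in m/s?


omega_motor = 1848 * 2*pi/60 = 193.5221 rad/s
omega_joint = omega_motor / 44 = 4.3982 rad/s
v = omega_joint * r = 4.3982 * 6.9
= 30.3478 m/s


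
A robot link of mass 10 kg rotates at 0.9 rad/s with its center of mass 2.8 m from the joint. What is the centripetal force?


F = m * omega^2 * r
= 10 * 0.9^2 * 2.8
= 10 * 0.81 * 2.8
= 22.68 N


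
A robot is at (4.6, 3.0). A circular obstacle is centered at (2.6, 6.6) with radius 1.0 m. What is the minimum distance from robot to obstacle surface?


center_dist = sqrt((4.6-2.6)^2 + (3.0-6.6)^2)
= sqrt(4.0 + 12.96)
= 4.1183
min_dist = center_dist - radius = 4.1183 - 1.0 = 3.1183 m


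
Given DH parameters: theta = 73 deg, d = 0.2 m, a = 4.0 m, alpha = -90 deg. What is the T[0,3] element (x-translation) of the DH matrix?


T[0,3] = a * cos(theta)
= 4.0 * cos(73 deg)
= 4.0 * 0.2924
= 1.1695


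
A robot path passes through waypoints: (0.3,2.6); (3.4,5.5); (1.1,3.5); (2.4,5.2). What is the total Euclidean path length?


Segment lengths:
  seg1 = sqrt((3.1)^2 + (2.9)^2) = 4.245
  seg2 = sqrt((-2.3)^2 + (-2.0)^2) = 3.048
  seg3 = sqrt((1.3)^2 + (1.7)^2) = 2.1401
Total = 9.433


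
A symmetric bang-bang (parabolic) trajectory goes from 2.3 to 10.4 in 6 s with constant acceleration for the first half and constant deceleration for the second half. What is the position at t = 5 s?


Symmetric rest-to-rest: each phase covers (pf-p0)/2 in time T/2. 0.5*a*(T/2)^2 = (pf-p0)/2 => a = 4*(pf-p0)/T^2
a = 4*(10.4-2.3)/6^2 = 0.9
t = 5 is in the deceleration phase (t > T/2).
p = pf - 0.5*a*(T-t)^2 = 10.4 - 0.5*0.9*1^2
= 9.95


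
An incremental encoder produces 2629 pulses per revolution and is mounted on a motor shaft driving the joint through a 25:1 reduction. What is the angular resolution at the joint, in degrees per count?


counts per rev = 2629
effective counts at joint = 2629 * 25 = 65725
resolution = 360 / 65725
= 0.0055 deg/count


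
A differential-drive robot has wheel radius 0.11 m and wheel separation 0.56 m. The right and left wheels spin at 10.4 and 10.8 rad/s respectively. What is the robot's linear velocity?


vR = r*wR = 0.11*10.4 = 1.144 m/s
vL = r*wL = 0.11*10.8 = 1.188 m/s
v = (vR+vL)/2 = 1.166 m/s
omega = (vR-vL)/L = -0.0786 rad/s
linear velocity = 1.166 m/s


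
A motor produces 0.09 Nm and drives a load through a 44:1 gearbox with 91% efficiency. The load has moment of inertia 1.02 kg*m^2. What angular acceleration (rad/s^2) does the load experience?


tau_out = tau_motor * N * eta
= 0.09 * 44 * 0.91 = 3.6036 Nm
alpha = tau_out / I = 3.6036 / 1.02
= 3.5329 rad/s^2


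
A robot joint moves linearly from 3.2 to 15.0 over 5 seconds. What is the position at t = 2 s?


s = t/T = 2/5 = 0.4
p(t) = p0 + (pf-p0)*s
= 3.2 + (15.0 - 3.2) * 0.4
= 7.92


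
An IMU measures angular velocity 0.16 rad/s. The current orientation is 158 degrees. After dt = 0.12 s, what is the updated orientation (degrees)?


delta_theta = w * dt = 0.16 * 0.12 = 0.0192 rad
= 1.1001 deg
theta_new = 158 + 1.1001 = 159.1001 deg


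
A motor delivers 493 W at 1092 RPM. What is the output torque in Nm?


omega = 1092 * 2*pi/60 = 114.354 rad/s
tau = P / omega = 493 / 114.354
= 4.3112 Nm


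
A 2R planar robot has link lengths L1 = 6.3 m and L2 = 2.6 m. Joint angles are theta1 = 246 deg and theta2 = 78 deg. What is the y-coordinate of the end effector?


Convert angles to radians: theta1 = 4.2935, theta2 = 1.3614
y = L1*sin(theta1) + L2*sin(theta1+theta2)
y = -5.7553 + -1.5282
y = -7.2836


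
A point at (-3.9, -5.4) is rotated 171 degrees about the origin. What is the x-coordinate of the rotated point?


x' = x*cos(theta) - y*sin(theta)
cos(171 deg) = -0.9877, sin(171 deg) = 0.1564
x' = -3.9 * -0.9877 - -5.4 * 0.1564
= 3.852 - -0.8447
= 4.6967


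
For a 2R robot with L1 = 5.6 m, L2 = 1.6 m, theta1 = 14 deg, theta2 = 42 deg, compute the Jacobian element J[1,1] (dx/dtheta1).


J[1,1] = -L1*sin(t1) - L2*sin(t1+t2)
= -5.6*sin(14) - 1.6*sin(56)
= -2.6812


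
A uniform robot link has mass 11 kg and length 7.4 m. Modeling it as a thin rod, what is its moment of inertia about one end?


I = (1/3) * m * L^2
= (1/3) * 11 * 7.4^2
= 0.333333 * 11 * 54.76
= 200.7867 kg*m^2


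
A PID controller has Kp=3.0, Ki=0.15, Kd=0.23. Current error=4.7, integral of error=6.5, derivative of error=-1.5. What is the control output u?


u = Kp*e + Ki*int(e) + Kd*de/dt
= 3.0*4.7 + 0.15*6.5 + 0.23*(-1.5)
= 14.1 + 0.975 + -0.345
= 14.73


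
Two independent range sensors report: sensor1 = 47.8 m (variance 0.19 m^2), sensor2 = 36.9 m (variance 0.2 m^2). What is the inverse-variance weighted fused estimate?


w1 = (1/var1) / (1/var1 + 1/var2)
   = 5.2632 / (5.2632 + 5.0) = 0.5128
w2 = 1 - w1 = 0.4872
fused = w1*s1 + w2*s2 = 24.5128 + 17.9769
= 42.4897 m


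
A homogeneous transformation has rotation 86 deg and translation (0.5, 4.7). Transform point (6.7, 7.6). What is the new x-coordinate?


x' = cos(theta)*px - sin(theta)*py + tx
= 0.0698*6.7 - 0.9976*7.6 + 0.5
= -6.6141


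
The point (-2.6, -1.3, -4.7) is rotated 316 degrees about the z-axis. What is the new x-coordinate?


Rotation about z-axis: x' = x*cos(theta) - y*sin(theta)
= -2.6 * 0.7193 - -1.3 * -0.6947
= -2.7733


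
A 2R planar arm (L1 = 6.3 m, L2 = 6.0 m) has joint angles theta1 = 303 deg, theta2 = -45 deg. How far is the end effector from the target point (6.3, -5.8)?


End effector via forward kinematics:
x = L1*cos(t1) + L2*cos(t1+t2) = 2.1838
y = L1*sin(t1) + L2*sin(t1+t2) = -11.1525
Distance to target:
d = sqrt((6.3 - 2.1838)^2 + (-5.8 - -11.1525)^2)
= sqrt(16.9435 + 28.6494)
= 6.7522 m


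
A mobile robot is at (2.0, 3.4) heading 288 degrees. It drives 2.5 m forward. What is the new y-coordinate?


y_new = y0 + d*sin(theta)
= 3.4 + 2.5*sin(288)
= 3.4 + -2.3776
= 1.0224


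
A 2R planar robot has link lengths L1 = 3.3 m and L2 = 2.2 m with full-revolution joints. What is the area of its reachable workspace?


r_max = L1 + L2 = 5.5 m
r_min = |L1 - L2| = 1.1 m
Area = pi*(r_max^2 - r_min^2)
= pi*(30.25 - 1.21)
= pi * 29.04
= 91.2319 m^2


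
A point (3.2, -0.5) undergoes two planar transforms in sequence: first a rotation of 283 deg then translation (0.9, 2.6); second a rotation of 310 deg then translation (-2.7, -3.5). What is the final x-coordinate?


After transform 1:
x1 = cos(283)*3.2 - sin(283)*-0.5 + 0.9 = 1.1327
y1 = sin(283)*3.2 + cos(283)*-0.5 + 2.6 = -0.6305
After transform 2:
x2 = cos(310)*1.1327 - sin(310)*-0.6305 + -2.7
= -2.4549


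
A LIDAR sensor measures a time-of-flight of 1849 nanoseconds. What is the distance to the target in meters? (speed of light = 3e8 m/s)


tof = 1849 ns = 1.849e-06 s
dist = c * tof / 2
= 3e8 * 1.849e-06 / 2
= 277.35 m


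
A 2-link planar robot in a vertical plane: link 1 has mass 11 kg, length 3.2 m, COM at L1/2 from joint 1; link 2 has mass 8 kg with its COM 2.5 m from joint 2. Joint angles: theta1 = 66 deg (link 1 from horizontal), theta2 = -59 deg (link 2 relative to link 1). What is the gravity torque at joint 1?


Horizontal distance from joint 1 to link-1 COM:
  x_c1 = (L1/2)*cos(t1) = 1.6 * 0.4067 = 0.6508 m
Horizontal distance from joint 1 to link-2 COM:
  x_c2 = L1*cos(t1) + Lc2*cos(t1+t2)
       = 3.2*0.4067 + 2.5*0.9925 = 3.7829 m
tau1 = m1*g*x_c1 + m2*g*x_c2
     = 11*9.81*0.6508 + 8*9.81*3.7829
     = 70.2255 + 296.8838
     = 367.1093 Nm


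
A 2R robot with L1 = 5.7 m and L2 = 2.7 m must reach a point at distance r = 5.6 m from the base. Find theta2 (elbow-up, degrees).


cos(theta2) = (r^2 - L1^2 - L2^2) / (2*L1*L2)
cos(theta2) = (31.36 - 32.49 - 7.29) / 30.78
cos(theta2) = -0.273554
theta2 = 105.8759 degrees


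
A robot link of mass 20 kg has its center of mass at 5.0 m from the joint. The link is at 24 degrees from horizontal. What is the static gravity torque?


tau = m*g*L*cos(angle)
= 20 * 9.81 * 5.0 * cos(24 deg)
= 20 * 9.81 * 5.0 * 0.9135
= 896.1881 Nm


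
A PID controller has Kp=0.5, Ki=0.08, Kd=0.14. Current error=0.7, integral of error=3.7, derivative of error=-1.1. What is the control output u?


u = Kp*e + Ki*int(e) + Kd*de/dt
= 0.5*0.7 + 0.08*3.7 + 0.14*(-1.1)
= 0.35 + 0.296 + -0.154
= 0.492


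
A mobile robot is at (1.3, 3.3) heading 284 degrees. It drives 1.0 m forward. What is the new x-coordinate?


x_new = x0 + d*cos(theta)
= 1.3 + 1.0*cos(284)
= 1.3 + 0.2419
= 1.5419


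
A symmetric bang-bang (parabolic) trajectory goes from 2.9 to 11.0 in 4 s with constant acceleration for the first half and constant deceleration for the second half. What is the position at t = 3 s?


Symmetric rest-to-rest: each phase covers (pf-p0)/2 in time T/2. 0.5*a*(T/2)^2 = (pf-p0)/2 => a = 4*(pf-p0)/T^2
a = 4*(11.0-2.9)/4^2 = 2.025
t = 3 is in the deceleration phase (t > T/2).
p = pf - 0.5*a*(T-t)^2 = 11.0 - 0.5*2.025*1^2
= 9.9875


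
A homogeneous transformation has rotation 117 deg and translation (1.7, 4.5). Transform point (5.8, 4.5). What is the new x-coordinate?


x' = cos(theta)*px - sin(theta)*py + tx
= -0.454*5.8 - 0.891*4.5 + 1.7
= -4.9427


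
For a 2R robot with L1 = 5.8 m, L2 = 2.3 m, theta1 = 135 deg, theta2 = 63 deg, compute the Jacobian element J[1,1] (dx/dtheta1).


J[1,1] = -L1*sin(t1) - L2*sin(t1+t2)
= -5.8*sin(135) - 2.3*sin(198)
= -3.3905


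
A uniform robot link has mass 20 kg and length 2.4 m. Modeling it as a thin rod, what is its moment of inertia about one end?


I = (1/3) * m * L^2
= (1/3) * 20 * 2.4^2
= 0.333333 * 20 * 5.76
= 38.4 kg*m^2


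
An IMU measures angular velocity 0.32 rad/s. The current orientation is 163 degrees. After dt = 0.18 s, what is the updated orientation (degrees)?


delta_theta = w * dt = 0.32 * 0.18 = 0.0576 rad
= 3.3002 deg
theta_new = 163 + 3.3002 = 166.3002 deg


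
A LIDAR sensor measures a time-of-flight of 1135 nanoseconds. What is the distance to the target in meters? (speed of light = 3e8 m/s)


tof = 1135 ns = 1.135e-06 s
dist = c * tof / 2
= 3e8 * 1.135e-06 / 2
= 170.25 m


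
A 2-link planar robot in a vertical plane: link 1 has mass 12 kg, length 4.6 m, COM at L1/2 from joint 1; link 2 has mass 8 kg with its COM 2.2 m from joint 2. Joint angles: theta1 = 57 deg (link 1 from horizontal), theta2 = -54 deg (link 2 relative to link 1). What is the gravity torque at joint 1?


Horizontal distance from joint 1 to link-1 COM:
  x_c1 = (L1/2)*cos(t1) = 2.3 * 0.5446 = 1.2527 m
Horizontal distance from joint 1 to link-2 COM:
  x_c2 = L1*cos(t1) + Lc2*cos(t1+t2)
       = 4.6*0.5446 + 2.2*0.9986 = 4.7023 m
tau1 = m1*g*x_c1 + m2*g*x_c2
     = 12*9.81*1.2527 + 8*9.81*4.7023
     = 147.4643 + 369.0384
     = 516.5027 Nm


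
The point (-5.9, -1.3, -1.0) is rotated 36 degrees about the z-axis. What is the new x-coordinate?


Rotation about z-axis: x' = x*cos(theta) - y*sin(theta)
= -5.9 * 0.809 - -1.3 * 0.5878
= -4.0091


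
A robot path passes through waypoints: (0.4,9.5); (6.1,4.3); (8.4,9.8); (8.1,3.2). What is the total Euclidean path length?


Segment lengths:
  seg1 = sqrt((5.7)^2 + (-5.2)^2) = 7.7156
  seg2 = sqrt((2.3)^2 + (5.5)^2) = 5.9615
  seg3 = sqrt((-0.3)^2 + (-6.6)^2) = 6.6068
Total = 20.2839


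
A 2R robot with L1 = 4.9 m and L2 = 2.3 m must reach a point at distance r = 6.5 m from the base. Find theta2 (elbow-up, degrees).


cos(theta2) = (r^2 - L1^2 - L2^2) / (2*L1*L2)
cos(theta2) = (42.25 - 24.01 - 5.29) / 22.54
cos(theta2) = 0.574534
theta2 = 54.933 degrees


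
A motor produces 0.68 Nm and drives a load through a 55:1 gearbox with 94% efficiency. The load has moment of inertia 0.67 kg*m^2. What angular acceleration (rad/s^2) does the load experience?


tau_out = tau_motor * N * eta
= 0.68 * 55 * 0.94 = 35.156 Nm
alpha = tau_out / I = 35.156 / 0.67
= 52.4716 rad/s^2


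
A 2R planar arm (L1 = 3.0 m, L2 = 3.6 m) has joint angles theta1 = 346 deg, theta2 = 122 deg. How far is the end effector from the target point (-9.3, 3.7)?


End effector via forward kinematics:
x = L1*cos(t1) + L2*cos(t1+t2) = 1.7984
y = L1*sin(t1) + L2*sin(t1+t2) = 2.698
Distance to target:
d = sqrt((-9.3 - 1.7984)^2 + (3.7 - 2.698)^2)
= sqrt(123.1751 + 1.0039)
= 11.1436 m


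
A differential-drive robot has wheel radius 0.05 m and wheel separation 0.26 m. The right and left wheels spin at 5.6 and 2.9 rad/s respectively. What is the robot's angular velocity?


vR = r*wR = 0.05*5.6 = 0.28 m/s
vL = r*wL = 0.05*2.9 = 0.145 m/s
v = (vR+vL)/2 = 0.2125 m/s
omega = (vR-vL)/L = 0.5192 rad/s
angular velocity = 0.5192 rad/s


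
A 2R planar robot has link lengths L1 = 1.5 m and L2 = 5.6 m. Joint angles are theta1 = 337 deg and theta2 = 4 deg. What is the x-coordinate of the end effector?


Convert angles to radians: theta1 = 5.8818, theta2 = 0.0698
x = L1*cos(theta1) + L2*cos(theta1+theta2)
x = 1.3808 + 5.2949
x = 6.6757


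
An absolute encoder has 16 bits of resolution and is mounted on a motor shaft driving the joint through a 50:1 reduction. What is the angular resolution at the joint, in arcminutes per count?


counts = 2^16 = 65536
effective counts at joint = 65536 * 50 = 3276800
resolution = 360*60 / 3276800
= 0.0066 arcmin/count


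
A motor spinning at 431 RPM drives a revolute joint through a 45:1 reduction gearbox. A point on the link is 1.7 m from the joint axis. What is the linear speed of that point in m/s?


omega_motor = 431 * 2*pi/60 = 45.1342 rad/s
omega_joint = omega_motor / 45 = 1.003 rad/s
v = omega_joint * r = 1.003 * 1.7
= 1.7051 m/s


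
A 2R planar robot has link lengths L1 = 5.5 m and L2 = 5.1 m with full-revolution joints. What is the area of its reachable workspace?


r_max = L1 + L2 = 10.6 m
r_min = |L1 - L2| = 0.4 m
Area = pi*(r_max^2 - r_min^2)
= pi*(112.36 - 0.16)
= pi * 112.2
= 352.4867 m^2


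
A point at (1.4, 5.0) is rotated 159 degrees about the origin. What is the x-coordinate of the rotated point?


x' = x*cos(theta) - y*sin(theta)
cos(159 deg) = -0.9336, sin(159 deg) = 0.3584
x' = 1.4 * -0.9336 - 5.0 * 0.3584
= -1.307 - 1.7918
= -3.0989


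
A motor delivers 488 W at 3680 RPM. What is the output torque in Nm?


omega = 3680 * 2*pi/60 = 385.3687 rad/s
tau = P / omega = 488 / 385.3687
= 1.2663 Nm
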